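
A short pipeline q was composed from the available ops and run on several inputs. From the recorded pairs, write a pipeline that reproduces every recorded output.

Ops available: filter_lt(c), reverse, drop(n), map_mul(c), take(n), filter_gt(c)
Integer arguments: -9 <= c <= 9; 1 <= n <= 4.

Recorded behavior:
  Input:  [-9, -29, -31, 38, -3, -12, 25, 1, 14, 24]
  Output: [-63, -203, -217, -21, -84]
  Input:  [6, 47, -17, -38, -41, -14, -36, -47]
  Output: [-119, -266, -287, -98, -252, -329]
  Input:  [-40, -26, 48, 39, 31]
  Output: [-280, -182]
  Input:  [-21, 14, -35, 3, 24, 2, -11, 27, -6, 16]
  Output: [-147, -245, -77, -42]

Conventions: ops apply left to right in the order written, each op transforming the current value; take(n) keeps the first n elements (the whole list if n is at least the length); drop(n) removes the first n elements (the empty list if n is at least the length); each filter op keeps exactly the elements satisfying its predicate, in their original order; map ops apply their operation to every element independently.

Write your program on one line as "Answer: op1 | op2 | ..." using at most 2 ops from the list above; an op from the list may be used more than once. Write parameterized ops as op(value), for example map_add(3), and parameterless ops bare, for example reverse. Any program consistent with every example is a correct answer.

map_mul(7) | filter_lt(-8)

Check, running the answer program on each example:
  [-9, -29, -31, 38, -3, -12, 25, 1, 14, 24] -> [-63, -203, -217, 266, -21, -84, 175, 7, 98, 168] -> [-63, -203, -217, -21, -84]
  [6, 47, -17, -38, -41, -14, -36, -47] -> [42, 329, -119, -266, -287, -98, -252, -329] -> [-119, -266, -287, -98, -252, -329]
  [-40, -26, 48, 39, 31] -> [-280, -182, 336, 273, 217] -> [-280, -182]
  [-21, 14, -35, 3, 24, 2, -11, 27, -6, 16] -> [-147, 98, -245, 21, 168, 14, -77, 189, -42, 112] -> [-147, -245, -77, -42]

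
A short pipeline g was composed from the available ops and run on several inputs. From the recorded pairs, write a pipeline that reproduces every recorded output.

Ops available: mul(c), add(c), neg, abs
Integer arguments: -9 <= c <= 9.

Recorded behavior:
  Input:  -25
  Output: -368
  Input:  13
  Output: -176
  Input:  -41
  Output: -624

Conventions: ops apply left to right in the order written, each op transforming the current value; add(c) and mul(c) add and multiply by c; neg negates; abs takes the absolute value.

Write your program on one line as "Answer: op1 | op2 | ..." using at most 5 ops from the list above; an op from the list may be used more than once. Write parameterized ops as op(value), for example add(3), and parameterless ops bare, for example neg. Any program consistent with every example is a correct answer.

abs | neg | add(2) | mul(-4) | mul(-4)

Check, running the answer program on each example:
  -25 -> 25 -> -25 -> -23 -> 92 -> -368
  13 -> 13 -> -13 -> -11 -> 44 -> -176
  -41 -> 41 -> -41 -> -39 -> 156 -> -624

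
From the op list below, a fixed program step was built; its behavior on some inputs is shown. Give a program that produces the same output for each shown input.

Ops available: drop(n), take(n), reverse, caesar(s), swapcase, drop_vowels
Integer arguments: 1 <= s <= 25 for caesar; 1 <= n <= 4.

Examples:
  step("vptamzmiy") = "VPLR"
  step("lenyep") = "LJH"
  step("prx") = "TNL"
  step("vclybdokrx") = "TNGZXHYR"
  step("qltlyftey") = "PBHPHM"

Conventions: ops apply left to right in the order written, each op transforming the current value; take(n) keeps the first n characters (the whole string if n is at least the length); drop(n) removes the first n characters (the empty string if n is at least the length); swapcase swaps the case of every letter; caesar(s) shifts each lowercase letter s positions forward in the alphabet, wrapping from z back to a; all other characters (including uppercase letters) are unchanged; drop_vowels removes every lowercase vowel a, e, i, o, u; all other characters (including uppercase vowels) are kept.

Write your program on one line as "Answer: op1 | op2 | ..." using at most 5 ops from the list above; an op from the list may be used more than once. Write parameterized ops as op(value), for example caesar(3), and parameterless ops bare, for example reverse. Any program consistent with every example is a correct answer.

drop_vowels | caesar(22) | drop_vowels | reverse | swapcase

Check, running the answer program on each example:
  "vptamzmiy" -> "vptmzmy" -> "rlpiviu" -> "rlpv" -> "vplr" -> "VPLR"
  "lenyep" -> "lnyp" -> "hjul" -> "hjl" -> "ljh" -> "LJH"
  "prx" -> "prx" -> "lnt" -> "lnt" -> "tnl" -> "TNL"
  "vclybdokrx" -> "vclybdkrx" -> "ryhuxzgnt" -> "ryhxzgnt" -> "tngzxhyr" -> "TNGZXHYR"
  "qltlyftey" -> "qltlyfty" -> "mhphubpu" -> "mhphbp" -> "pbhphm" -> "PBHPHM"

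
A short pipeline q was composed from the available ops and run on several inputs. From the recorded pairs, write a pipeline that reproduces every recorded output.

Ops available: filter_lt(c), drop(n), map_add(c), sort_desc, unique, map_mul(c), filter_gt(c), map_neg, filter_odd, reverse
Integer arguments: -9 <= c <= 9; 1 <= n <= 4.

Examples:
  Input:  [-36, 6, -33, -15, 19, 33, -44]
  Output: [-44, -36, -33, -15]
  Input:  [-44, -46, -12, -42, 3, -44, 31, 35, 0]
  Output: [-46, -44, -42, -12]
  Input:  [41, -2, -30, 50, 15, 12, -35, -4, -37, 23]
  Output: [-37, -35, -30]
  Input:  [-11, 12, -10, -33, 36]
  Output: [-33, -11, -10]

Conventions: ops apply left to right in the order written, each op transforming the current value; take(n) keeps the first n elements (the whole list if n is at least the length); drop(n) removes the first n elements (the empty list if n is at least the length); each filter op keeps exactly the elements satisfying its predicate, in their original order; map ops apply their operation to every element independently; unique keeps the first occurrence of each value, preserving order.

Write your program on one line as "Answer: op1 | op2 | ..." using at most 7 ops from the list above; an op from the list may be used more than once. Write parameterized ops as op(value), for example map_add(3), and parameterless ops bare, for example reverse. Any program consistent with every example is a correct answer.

reverse | map_neg | filter_gt(7) | sort_desc | unique | map_neg

Check, running the answer program on each example:
  [-36, 6, -33, -15, 19, 33, -44] -> [-44, 33, 19, -15, -33, 6, -36] -> [44, -33, -19, 15, 33, -6, 36] -> [44, 15, 33, 36] -> [44, 36, 33, 15] -> [44, 36, 33, 15] -> [-44, -36, -33, -15]
  [-44, -46, -12, -42, 3, -44, 31, 35, 0] -> [0, 35, 31, -44, 3, -42, -12, -46, -44] -> [0, -35, -31, 44, -3, 42, 12, 46, 44] -> [44, 42, 12, 46, 44] -> [46, 44, 44, 42, 12] -> [46, 44, 42, 12] -> [-46, -44, -42, -12]
  [41, -2, -30, 50, 15, 12, -35, -4, -37, 23] -> [23, -37, -4, -35, 12, 15, 50, -30, -2, 41] -> [-23, 37, 4, 35, -12, -15, -50, 30, 2, -41] -> [37, 35, 30] -> [37, 35, 30] -> [37, 35, 30] -> [-37, -35, -30]
  [-11, 12, -10, -33, 36] -> [36, -33, -10, 12, -11] -> [-36, 33, 10, -12, 11] -> [33, 10, 11] -> [33, 11, 10] -> [33, 11, 10] -> [-33, -11, -10]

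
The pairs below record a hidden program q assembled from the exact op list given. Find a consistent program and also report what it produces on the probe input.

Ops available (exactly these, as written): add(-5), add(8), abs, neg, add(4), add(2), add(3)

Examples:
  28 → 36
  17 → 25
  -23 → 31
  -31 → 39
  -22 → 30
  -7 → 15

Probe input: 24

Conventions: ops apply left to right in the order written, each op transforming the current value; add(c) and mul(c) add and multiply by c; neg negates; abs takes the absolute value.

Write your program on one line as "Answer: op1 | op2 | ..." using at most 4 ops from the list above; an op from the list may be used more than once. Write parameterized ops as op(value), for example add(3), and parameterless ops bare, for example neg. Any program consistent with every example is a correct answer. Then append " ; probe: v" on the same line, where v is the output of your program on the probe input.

neg | abs | add(8) ; probe: 32

Check, running the answer program on each example:
  28 -> -28 -> 28 -> 36
  17 -> -17 -> 17 -> 25
  -23 -> 23 -> 23 -> 31
  -31 -> 31 -> 31 -> 39
  -22 -> 22 -> 22 -> 30
  -7 -> 7 -> 7 -> 15
  probe: 24 -> -24 -> 24 -> 32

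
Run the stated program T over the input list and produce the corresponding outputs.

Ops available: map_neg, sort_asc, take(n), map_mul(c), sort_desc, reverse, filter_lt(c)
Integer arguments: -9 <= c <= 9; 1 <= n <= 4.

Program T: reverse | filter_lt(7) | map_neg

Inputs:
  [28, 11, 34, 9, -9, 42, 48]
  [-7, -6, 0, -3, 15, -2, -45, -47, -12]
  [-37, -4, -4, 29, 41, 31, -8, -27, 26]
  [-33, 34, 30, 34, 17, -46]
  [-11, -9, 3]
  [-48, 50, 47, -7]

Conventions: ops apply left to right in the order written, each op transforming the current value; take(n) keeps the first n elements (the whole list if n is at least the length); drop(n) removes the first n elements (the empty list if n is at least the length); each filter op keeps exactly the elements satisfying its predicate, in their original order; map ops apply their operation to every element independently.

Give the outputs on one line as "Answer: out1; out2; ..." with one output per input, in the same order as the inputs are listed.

[9]; [12, 47, 45, 2, 3, 0, 6, 7]; [27, 8, 4, 4, 37]; [46, 33]; [-3, 9, 11]; [7, 48]

Execution, op by op:
  [28, 11, 34, 9, -9, 42, 48] -> [48, 42, -9, 9, 34, 11, 28] -> [-9] -> [9]
  [-7, -6, 0, -3, 15, -2, -45, -47, -12] -> [-12, -47, -45, -2, 15, -3, 0, -6, -7] -> [-12, -47, -45, -2, -3, 0, -6, -7] -> [12, 47, 45, 2, 3, 0, 6, 7]
  [-37, -4, -4, 29, 41, 31, -8, -27, 26] -> [26, -27, -8, 31, 41, 29, -4, -4, -37] -> [-27, -8, -4, -4, -37] -> [27, 8, 4, 4, 37]
  [-33, 34, 30, 34, 17, -46] -> [-46, 17, 34, 30, 34, -33] -> [-46, -33] -> [46, 33]
  [-11, -9, 3] -> [3, -9, -11] -> [3, -9, -11] -> [-3, 9, 11]
  [-48, 50, 47, -7] -> [-7, 47, 50, -48] -> [-7, -48] -> [7, 48]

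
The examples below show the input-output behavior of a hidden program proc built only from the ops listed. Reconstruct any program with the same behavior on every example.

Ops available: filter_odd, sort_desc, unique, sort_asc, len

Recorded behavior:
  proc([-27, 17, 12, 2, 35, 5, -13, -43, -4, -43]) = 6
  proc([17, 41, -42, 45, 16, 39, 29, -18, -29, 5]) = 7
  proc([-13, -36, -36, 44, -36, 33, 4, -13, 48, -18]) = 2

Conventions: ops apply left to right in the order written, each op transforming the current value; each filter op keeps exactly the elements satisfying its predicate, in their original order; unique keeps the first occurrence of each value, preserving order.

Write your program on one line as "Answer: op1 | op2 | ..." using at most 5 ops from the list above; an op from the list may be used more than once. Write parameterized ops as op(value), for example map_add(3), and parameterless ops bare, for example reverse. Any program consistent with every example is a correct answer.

unique | sort_asc | filter_odd | sort_desc | len

Check, running the answer program on each example:
  [-27, 17, 12, 2, 35, 5, -13, -43, -4, -43] -> [-27, 17, 12, 2, 35, 5, -13, -43, -4] -> [-43, -27, -13, -4, 2, 5, 12, 17, 35] -> [-43, -27, -13, 5, 17, 35] -> [35, 17, 5, -13, -27, -43] -> 6
  [17, 41, -42, 45, 16, 39, 29, -18, -29, 5] -> [17, 41, -42, 45, 16, 39, 29, -18, -29, 5] -> [-42, -29, -18, 5, 16, 17, 29, 39, 41, 45] -> [-29, 5, 17, 29, 39, 41, 45] -> [45, 41, 39, 29, 17, 5, -29] -> 7
  [-13, -36, -36, 44, -36, 33, 4, -13, 48, -18] -> [-13, -36, 44, 33, 4, 48, -18] -> [-36, -18, -13, 4, 33, 44, 48] -> [-13, 33] -> [33, -13] -> 2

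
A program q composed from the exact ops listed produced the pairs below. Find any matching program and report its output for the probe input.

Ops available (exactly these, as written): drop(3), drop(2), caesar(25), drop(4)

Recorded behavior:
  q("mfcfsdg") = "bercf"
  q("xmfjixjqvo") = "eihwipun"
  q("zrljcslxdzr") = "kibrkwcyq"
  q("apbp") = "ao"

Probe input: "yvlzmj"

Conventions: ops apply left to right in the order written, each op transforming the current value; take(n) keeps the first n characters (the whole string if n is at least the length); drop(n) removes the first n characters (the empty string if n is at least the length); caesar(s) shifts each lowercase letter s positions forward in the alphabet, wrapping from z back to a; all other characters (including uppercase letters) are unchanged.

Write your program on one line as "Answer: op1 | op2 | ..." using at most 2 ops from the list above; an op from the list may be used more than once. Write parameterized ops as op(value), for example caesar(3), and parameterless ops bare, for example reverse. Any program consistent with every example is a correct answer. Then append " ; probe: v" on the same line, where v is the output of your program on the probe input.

caesar(25) | drop(2) ; probe: "kyli"

Check, running the answer program on each example:
  "mfcfsdg" -> "lebercf" -> "bercf"
  "xmfjixjqvo" -> "wleihwipun" -> "eihwipun"
  "zrljcslxdzr" -> "yqkibrkwcyq" -> "kibrkwcyq"
  "apbp" -> "zoao" -> "ao"
  probe: "yvlzmj" -> "xukyli" -> "kyli"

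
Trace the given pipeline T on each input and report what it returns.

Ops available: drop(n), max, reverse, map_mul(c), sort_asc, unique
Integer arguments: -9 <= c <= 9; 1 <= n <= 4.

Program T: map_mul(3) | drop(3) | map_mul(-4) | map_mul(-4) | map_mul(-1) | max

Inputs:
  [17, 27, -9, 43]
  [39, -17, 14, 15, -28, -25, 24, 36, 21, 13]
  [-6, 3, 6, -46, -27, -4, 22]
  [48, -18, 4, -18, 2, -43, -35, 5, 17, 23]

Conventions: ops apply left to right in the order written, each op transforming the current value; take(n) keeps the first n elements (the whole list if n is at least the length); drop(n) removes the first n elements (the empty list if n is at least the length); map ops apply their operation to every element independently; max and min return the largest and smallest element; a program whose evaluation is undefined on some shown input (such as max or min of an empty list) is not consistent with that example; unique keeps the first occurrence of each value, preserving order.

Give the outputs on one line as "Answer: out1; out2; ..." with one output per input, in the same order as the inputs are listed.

Execution, op by op:
  [17, 27, -9, 43] -> [51, 81, -27, 129] -> [129] -> [-516] -> [2064] -> [-2064] -> -2064
  [39, -17, 14, 15, -28, -25, 24, 36, 21, 13] -> [117, -51, 42, 45, -84, -75, 72, 108, 63, 39] -> [45, -84, -75, 72, 108, 63, 39] -> [-180, 336, 300, -288, -432, -252, -156] -> [720, -1344, -1200, 1152, 1728, 1008, 624] -> [-720, 1344, 1200, -1152, -1728, -1008, -624] -> 1344
  [-6, 3, 6, -46, -27, -4, 22] -> [-18, 9, 18, -138, -81, -12, 66] -> [-138, -81, -12, 66] -> [552, 324, 48, -264] -> [-2208, -1296, -192, 1056] -> [2208, 1296, 192, -1056] -> 2208
  [48, -18, 4, -18, 2, -43, -35, 5, 17, 23] -> [144, -54, 12, -54, 6, -129, -105, 15, 51, 69] -> [-54, 6, -129, -105, 15, 51, 69] -> [216, -24, 516, 420, -60, -204, -276] -> [-864, 96, -2064, -1680, 240, 816, 1104] -> [864, -96, 2064, 1680, -240, -816, -1104] -> 2064

-2064; 1344; 2208; 2064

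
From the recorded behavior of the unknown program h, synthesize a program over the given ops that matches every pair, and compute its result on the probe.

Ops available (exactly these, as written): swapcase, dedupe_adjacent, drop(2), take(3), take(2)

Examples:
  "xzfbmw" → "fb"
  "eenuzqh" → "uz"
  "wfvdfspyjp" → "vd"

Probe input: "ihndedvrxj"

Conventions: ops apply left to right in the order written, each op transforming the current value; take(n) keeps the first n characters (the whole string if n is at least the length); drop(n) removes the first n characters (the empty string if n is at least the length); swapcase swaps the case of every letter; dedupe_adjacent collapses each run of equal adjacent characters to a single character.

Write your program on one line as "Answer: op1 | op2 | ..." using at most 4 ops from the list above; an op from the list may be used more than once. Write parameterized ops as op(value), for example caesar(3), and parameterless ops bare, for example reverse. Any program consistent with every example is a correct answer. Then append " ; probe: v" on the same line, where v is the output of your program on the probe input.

dedupe_adjacent | drop(2) | take(2) ; probe: "nd"

Check, running the answer program on each example:
  "xzfbmw" -> "xzfbmw" -> "fbmw" -> "fb"
  "eenuzqh" -> "enuzqh" -> "uzqh" -> "uz"
  "wfvdfspyjp" -> "wfvdfspyjp" -> "vdfspyjp" -> "vd"
  probe: "ihndedvrxj" -> "ihndedvrxj" -> "ndedvrxj" -> "nd"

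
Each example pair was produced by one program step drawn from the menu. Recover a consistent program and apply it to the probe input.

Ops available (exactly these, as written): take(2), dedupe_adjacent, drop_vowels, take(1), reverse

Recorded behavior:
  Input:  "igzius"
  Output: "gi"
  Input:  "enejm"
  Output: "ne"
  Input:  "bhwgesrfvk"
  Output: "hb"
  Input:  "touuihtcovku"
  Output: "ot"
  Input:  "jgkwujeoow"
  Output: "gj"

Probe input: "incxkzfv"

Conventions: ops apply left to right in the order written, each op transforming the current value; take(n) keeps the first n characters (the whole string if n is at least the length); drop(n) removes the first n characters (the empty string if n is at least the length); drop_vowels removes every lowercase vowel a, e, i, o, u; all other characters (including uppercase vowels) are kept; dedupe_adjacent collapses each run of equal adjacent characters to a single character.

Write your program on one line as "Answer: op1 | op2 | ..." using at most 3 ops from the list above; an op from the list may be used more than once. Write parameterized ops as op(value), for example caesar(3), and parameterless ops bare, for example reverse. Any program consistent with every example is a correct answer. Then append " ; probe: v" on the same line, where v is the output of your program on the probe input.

take(2) | reverse ; probe: "ni"

Check, running the answer program on each example:
  "igzius" -> "ig" -> "gi"
  "enejm" -> "en" -> "ne"
  "bhwgesrfvk" -> "bh" -> "hb"
  "touuihtcovku" -> "to" -> "ot"
  "jgkwujeoow" -> "jg" -> "gj"
  probe: "incxkzfv" -> "in" -> "ni"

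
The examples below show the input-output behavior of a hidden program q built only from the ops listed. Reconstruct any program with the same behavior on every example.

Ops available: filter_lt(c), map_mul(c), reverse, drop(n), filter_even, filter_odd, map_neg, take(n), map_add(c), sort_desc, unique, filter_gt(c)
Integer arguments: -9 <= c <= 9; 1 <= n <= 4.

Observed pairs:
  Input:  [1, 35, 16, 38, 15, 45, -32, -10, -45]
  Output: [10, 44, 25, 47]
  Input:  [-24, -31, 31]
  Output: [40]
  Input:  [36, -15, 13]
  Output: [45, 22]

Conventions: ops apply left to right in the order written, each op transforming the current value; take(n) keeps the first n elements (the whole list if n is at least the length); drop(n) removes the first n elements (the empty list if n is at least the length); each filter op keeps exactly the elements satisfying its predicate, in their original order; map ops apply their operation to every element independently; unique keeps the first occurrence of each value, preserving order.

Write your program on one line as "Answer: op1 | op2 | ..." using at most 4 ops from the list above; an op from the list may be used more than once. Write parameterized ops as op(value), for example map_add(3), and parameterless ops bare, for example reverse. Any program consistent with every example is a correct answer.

map_add(9) | filter_gt(-1) | take(4)

Check, running the answer program on each example:
  [1, 35, 16, 38, 15, 45, -32, -10, -45] -> [10, 44, 25, 47, 24, 54, -23, -1, -36] -> [10, 44, 25, 47, 24, 54] -> [10, 44, 25, 47]
  [-24, -31, 31] -> [-15, -22, 40] -> [40] -> [40]
  [36, -15, 13] -> [45, -6, 22] -> [45, 22] -> [45, 22]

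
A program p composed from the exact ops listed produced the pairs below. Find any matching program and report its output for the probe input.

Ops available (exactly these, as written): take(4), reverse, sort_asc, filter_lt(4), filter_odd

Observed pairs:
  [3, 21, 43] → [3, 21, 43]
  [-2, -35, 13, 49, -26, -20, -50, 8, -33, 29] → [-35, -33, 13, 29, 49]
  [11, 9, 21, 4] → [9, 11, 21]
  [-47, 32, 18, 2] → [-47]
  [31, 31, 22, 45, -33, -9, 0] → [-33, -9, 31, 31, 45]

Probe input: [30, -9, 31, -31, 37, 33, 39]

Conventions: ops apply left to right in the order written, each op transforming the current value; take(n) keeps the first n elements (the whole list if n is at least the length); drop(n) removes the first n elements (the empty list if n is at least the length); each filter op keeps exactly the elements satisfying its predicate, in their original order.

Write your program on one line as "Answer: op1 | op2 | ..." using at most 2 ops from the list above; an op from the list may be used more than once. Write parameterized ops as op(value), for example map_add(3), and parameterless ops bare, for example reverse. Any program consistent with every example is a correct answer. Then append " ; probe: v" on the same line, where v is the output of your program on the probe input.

filter_odd | sort_asc ; probe: [-31, -9, 31, 33, 37, 39]

Check, running the answer program on each example:
  [3, 21, 43] -> [3, 21, 43] -> [3, 21, 43]
  [-2, -35, 13, 49, -26, -20, -50, 8, -33, 29] -> [-35, 13, 49, -33, 29] -> [-35, -33, 13, 29, 49]
  [11, 9, 21, 4] -> [11, 9, 21] -> [9, 11, 21]
  [-47, 32, 18, 2] -> [-47] -> [-47]
  [31, 31, 22, 45, -33, -9, 0] -> [31, 31, 45, -33, -9] -> [-33, -9, 31, 31, 45]
  probe: [30, -9, 31, -31, 37, 33, 39] -> [-9, 31, -31, 37, 33, 39] -> [-31, -9, 31, 33, 37, 39]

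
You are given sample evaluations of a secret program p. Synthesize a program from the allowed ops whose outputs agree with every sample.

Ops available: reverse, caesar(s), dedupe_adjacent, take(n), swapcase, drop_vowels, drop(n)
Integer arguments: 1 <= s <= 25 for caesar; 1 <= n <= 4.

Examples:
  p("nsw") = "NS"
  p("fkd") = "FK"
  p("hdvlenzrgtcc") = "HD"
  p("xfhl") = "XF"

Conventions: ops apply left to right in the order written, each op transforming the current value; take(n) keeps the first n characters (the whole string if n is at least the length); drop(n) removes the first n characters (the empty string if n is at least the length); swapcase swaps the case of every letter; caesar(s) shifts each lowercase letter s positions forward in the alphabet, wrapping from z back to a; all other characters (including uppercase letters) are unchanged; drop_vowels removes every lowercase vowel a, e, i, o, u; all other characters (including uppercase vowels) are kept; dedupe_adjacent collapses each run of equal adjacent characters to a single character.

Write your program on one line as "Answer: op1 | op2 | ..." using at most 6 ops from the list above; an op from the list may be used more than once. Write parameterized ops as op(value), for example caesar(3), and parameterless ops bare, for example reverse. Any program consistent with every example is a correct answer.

take(3) | swapcase | reverse | drop(1) | reverse

Check, running the answer program on each example:
  "nsw" -> "nsw" -> "NSW" -> "WSN" -> "SN" -> "NS"
  "fkd" -> "fkd" -> "FKD" -> "DKF" -> "KF" -> "FK"
  "hdvlenzrgtcc" -> "hdv" -> "HDV" -> "VDH" -> "DH" -> "HD"
  "xfhl" -> "xfh" -> "XFH" -> "HFX" -> "FX" -> "XF"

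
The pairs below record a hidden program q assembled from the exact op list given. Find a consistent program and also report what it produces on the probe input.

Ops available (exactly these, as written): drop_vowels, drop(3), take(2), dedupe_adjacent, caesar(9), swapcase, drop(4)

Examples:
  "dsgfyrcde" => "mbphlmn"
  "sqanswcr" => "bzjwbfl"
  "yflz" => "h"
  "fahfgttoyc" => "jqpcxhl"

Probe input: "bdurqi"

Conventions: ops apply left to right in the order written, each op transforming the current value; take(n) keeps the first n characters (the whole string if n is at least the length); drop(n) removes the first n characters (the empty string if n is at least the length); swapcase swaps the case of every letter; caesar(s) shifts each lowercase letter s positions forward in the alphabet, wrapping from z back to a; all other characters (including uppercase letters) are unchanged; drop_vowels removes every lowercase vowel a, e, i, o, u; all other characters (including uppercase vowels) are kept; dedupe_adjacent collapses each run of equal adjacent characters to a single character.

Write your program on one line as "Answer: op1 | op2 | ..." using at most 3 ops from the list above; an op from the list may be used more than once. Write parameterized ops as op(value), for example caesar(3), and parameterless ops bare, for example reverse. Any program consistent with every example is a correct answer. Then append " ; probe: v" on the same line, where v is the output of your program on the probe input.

dedupe_adjacent | caesar(9) | drop_vowels ; probe: "kmdzr"

Check, running the answer program on each example:
  "dsgfyrcde" -> "dsgfyrcde" -> "mbpohalmn" -> "mbphlmn"
  "sqanswcr" -> "sqanswcr" -> "bzjwbfla" -> "bzjwbfl"
  "yflz" -> "yflz" -> "houi" -> "h"
  "fahfgttoyc" -> "fahfgtoyc" -> "ojqopcxhl" -> "jqpcxhl"
  probe: "bdurqi" -> "bdurqi" -> "kmdazr" -> "kmdzr"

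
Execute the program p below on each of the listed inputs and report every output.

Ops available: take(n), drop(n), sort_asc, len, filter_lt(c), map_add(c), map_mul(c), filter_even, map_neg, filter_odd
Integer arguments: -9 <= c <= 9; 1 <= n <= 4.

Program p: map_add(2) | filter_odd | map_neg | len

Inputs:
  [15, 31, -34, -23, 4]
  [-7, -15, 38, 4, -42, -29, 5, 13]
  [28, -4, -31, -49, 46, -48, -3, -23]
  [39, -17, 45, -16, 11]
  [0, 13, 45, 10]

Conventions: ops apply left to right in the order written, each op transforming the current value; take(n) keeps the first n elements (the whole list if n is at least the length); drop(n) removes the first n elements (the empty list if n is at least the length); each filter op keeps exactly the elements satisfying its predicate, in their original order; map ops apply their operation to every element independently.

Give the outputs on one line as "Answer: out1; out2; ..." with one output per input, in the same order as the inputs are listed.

3; 5; 4; 4; 2

Execution, op by op:
  [15, 31, -34, -23, 4] -> [17, 33, -32, -21, 6] -> [17, 33, -21] -> [-17, -33, 21] -> 3
  [-7, -15, 38, 4, -42, -29, 5, 13] -> [-5, -13, 40, 6, -40, -27, 7, 15] -> [-5, -13, -27, 7, 15] -> [5, 13, 27, -7, -15] -> 5
  [28, -4, -31, -49, 46, -48, -3, -23] -> [30, -2, -29, -47, 48, -46, -1, -21] -> [-29, -47, -1, -21] -> [29, 47, 1, 21] -> 4
  [39, -17, 45, -16, 11] -> [41, -15, 47, -14, 13] -> [41, -15, 47, 13] -> [-41, 15, -47, -13] -> 4
  [0, 13, 45, 10] -> [2, 15, 47, 12] -> [15, 47] -> [-15, -47] -> 2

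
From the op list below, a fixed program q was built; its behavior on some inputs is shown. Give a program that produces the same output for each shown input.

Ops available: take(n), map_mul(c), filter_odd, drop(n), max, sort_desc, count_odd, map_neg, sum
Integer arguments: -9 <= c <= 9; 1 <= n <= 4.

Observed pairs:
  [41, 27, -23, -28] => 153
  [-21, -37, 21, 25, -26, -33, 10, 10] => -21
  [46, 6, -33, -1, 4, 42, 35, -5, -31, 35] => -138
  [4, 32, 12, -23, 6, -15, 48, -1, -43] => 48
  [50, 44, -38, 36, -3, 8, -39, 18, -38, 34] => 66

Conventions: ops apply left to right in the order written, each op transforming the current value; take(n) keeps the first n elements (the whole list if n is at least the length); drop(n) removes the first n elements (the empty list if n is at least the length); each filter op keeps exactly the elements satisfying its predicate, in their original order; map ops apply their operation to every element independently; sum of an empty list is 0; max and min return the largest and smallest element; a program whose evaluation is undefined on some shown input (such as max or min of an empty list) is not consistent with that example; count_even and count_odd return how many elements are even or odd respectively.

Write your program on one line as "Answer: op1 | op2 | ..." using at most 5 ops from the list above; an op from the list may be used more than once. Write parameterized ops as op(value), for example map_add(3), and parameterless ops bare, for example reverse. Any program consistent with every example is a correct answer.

map_neg | drop(2) | sort_desc | map_mul(3) | sum

Check, running the answer program on each example:
  [41, 27, -23, -28] -> [-41, -27, 23, 28] -> [23, 28] -> [28, 23] -> [84, 69] -> 153
  [-21, -37, 21, 25, -26, -33, 10, 10] -> [21, 37, -21, -25, 26, 33, -10, -10] -> [-21, -25, 26, 33, -10, -10] -> [33, 26, -10, -10, -21, -25] -> [99, 78, -30, -30, -63, -75] -> -21
  [46, 6, -33, -1, 4, 42, 35, -5, -31, 35] -> [-46, -6, 33, 1, -4, -42, -35, 5, 31, -35] -> [33, 1, -4, -42, -35, 5, 31, -35] -> [33, 31, 5, 1, -4, -35, -35, -42] -> [99, 93, 15, 3, -12, -105, -105, -126] -> -138
  [4, 32, 12, -23, 6, -15, 48, -1, -43] -> [-4, -32, -12, 23, -6, 15, -48, 1, 43] -> [-12, 23, -6, 15, -48, 1, 43] -> [43, 23, 15, 1, -6, -12, -48] -> [129, 69, 45, 3, -18, -36, -144] -> 48
  [50, 44, -38, 36, -3, 8, -39, 18, -38, 34] -> [-50, -44, 38, -36, 3, -8, 39, -18, 38, -34] -> [38, -36, 3, -8, 39, -18, 38, -34] -> [39, 38, 38, 3, -8, -18, -34, -36] -> [117, 114, 114, 9, -24, -54, -102, -108] -> 66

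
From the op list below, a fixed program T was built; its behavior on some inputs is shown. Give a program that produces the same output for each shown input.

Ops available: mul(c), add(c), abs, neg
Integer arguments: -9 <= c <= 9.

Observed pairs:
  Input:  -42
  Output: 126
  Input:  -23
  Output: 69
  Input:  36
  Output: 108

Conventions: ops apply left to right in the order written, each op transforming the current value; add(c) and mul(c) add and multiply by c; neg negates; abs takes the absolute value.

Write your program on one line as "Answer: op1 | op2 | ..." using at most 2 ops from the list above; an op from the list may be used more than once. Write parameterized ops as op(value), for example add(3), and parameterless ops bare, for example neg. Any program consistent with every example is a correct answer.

abs | mul(3)

Check, running the answer program on each example:
  -42 -> 42 -> 126
  -23 -> 23 -> 69
  36 -> 36 -> 108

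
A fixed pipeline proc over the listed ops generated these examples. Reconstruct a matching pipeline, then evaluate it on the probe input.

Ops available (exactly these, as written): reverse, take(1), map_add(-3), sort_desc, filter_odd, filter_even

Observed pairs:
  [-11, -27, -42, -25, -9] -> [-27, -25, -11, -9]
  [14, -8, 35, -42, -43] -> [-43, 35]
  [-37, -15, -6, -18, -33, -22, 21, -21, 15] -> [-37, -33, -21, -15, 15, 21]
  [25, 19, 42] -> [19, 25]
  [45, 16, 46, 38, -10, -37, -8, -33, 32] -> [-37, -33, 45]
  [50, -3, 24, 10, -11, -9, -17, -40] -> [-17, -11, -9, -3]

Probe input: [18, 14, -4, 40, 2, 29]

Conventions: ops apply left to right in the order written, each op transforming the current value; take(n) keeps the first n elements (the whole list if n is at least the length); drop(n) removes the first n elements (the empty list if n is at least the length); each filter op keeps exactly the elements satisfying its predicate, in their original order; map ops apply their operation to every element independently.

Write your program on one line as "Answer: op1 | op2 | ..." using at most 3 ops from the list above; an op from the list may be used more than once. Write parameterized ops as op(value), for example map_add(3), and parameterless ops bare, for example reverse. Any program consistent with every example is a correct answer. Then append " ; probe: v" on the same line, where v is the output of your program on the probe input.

sort_desc | reverse | filter_odd ; probe: [29]

Check, running the answer program on each example:
  [-11, -27, -42, -25, -9] -> [-9, -11, -25, -27, -42] -> [-42, -27, -25, -11, -9] -> [-27, -25, -11, -9]
  [14, -8, 35, -42, -43] -> [35, 14, -8, -42, -43] -> [-43, -42, -8, 14, 35] -> [-43, 35]
  [-37, -15, -6, -18, -33, -22, 21, -21, 15] -> [21, 15, -6, -15, -18, -21, -22, -33, -37] -> [-37, -33, -22, -21, -18, -15, -6, 15, 21] -> [-37, -33, -21, -15, 15, 21]
  [25, 19, 42] -> [42, 25, 19] -> [19, 25, 42] -> [19, 25]
  [45, 16, 46, 38, -10, -37, -8, -33, 32] -> [46, 45, 38, 32, 16, -8, -10, -33, -37] -> [-37, -33, -10, -8, 16, 32, 38, 45, 46] -> [-37, -33, 45]
  [50, -3, 24, 10, -11, -9, -17, -40] -> [50, 24, 10, -3, -9, -11, -17, -40] -> [-40, -17, -11, -9, -3, 10, 24, 50] -> [-17, -11, -9, -3]
  probe: [18, 14, -4, 40, 2, 29] -> [40, 29, 18, 14, 2, -4] -> [-4, 2, 14, 18, 29, 40] -> [29]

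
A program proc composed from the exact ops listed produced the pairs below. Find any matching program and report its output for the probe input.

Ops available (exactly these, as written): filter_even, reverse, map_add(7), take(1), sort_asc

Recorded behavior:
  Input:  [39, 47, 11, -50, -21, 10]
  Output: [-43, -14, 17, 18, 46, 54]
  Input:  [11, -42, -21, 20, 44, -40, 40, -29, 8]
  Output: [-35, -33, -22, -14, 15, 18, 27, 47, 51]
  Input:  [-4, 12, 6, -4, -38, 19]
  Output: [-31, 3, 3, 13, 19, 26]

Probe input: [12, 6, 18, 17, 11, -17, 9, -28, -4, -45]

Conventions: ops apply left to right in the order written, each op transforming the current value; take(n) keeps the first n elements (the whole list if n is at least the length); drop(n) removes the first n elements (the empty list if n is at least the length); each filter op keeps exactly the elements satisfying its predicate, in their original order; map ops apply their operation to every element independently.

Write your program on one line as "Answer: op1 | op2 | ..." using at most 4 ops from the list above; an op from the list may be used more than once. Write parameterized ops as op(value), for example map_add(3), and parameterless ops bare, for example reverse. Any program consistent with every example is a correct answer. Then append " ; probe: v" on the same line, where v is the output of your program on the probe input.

reverse | sort_asc | map_add(7) ; probe: [-38, -21, -10, 3, 13, 16, 18, 19, 24, 25]

Check, running the answer program on each example:
  [39, 47, 11, -50, -21, 10] -> [10, -21, -50, 11, 47, 39] -> [-50, -21, 10, 11, 39, 47] -> [-43, -14, 17, 18, 46, 54]
  [11, -42, -21, 20, 44, -40, 40, -29, 8] -> [8, -29, 40, -40, 44, 20, -21, -42, 11] -> [-42, -40, -29, -21, 8, 11, 20, 40, 44] -> [-35, -33, -22, -14, 15, 18, 27, 47, 51]
  [-4, 12, 6, -4, -38, 19] -> [19, -38, -4, 6, 12, -4] -> [-38, -4, -4, 6, 12, 19] -> [-31, 3, 3, 13, 19, 26]
  probe: [12, 6, 18, 17, 11, -17, 9, -28, -4, -45] -> [-45, -4, -28, 9, -17, 11, 17, 18, 6, 12] -> [-45, -28, -17, -4, 6, 9, 11, 12, 17, 18] -> [-38, -21, -10, 3, 13, 16, 18, 19, 24, 25]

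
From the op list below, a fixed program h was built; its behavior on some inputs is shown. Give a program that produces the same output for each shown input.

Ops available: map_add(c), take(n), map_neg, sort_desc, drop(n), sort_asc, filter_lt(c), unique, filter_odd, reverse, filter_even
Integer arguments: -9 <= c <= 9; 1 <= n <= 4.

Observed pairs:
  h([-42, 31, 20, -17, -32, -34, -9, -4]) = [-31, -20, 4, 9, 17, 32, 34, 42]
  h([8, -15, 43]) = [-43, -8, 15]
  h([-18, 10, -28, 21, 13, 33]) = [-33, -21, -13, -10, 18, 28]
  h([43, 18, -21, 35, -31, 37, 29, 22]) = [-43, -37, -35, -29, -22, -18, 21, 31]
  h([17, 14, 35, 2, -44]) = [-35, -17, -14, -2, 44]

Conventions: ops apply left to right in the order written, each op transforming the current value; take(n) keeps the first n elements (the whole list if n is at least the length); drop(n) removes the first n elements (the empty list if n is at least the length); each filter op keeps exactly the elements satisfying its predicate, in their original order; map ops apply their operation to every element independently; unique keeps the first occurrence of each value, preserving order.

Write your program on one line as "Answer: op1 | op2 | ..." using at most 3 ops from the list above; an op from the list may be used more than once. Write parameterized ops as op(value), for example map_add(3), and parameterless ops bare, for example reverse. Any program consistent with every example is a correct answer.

reverse | map_neg | sort_asc

Check, running the answer program on each example:
  [-42, 31, 20, -17, -32, -34, -9, -4] -> [-4, -9, -34, -32, -17, 20, 31, -42] -> [4, 9, 34, 32, 17, -20, -31, 42] -> [-31, -20, 4, 9, 17, 32, 34, 42]
  [8, -15, 43] -> [43, -15, 8] -> [-43, 15, -8] -> [-43, -8, 15]
  [-18, 10, -28, 21, 13, 33] -> [33, 13, 21, -28, 10, -18] -> [-33, -13, -21, 28, -10, 18] -> [-33, -21, -13, -10, 18, 28]
  [43, 18, -21, 35, -31, 37, 29, 22] -> [22, 29, 37, -31, 35, -21, 18, 43] -> [-22, -29, -37, 31, -35, 21, -18, -43] -> [-43, -37, -35, -29, -22, -18, 21, 31]
  [17, 14, 35, 2, -44] -> [-44, 2, 35, 14, 17] -> [44, -2, -35, -14, -17] -> [-35, -17, -14, -2, 44]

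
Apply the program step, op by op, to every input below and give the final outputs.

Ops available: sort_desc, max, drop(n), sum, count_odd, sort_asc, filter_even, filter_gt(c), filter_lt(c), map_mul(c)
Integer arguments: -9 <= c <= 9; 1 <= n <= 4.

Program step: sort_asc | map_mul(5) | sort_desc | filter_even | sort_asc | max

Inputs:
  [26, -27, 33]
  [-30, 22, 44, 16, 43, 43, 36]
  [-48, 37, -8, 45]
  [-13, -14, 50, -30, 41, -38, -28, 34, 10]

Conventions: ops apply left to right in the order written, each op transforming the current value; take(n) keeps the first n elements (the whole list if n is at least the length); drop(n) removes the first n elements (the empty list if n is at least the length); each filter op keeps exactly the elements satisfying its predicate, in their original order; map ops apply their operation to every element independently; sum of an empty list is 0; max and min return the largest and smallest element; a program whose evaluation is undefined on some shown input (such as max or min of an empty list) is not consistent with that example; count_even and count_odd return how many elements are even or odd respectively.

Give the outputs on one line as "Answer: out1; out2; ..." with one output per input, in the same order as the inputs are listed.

Execution, op by op:
  [26, -27, 33] -> [-27, 26, 33] -> [-135, 130, 165] -> [165, 130, -135] -> [130] -> [130] -> 130
  [-30, 22, 44, 16, 43, 43, 36] -> [-30, 16, 22, 36, 43, 43, 44] -> [-150, 80, 110, 180, 215, 215, 220] -> [220, 215, 215, 180, 110, 80, -150] -> [220, 180, 110, 80, -150] -> [-150, 80, 110, 180, 220] -> 220
  [-48, 37, -8, 45] -> [-48, -8, 37, 45] -> [-240, -40, 185, 225] -> [225, 185, -40, -240] -> [-40, -240] -> [-240, -40] -> -40
  [-13, -14, 50, -30, 41, -38, -28, 34, 10] -> [-38, -30, -28, -14, -13, 10, 34, 41, 50] -> [-190, -150, -140, -70, -65, 50, 170, 205, 250] -> [250, 205, 170, 50, -65, -70, -140, -150, -190] -> [250, 170, 50, -70, -140, -150, -190] -> [-190, -150, -140, -70, 50, 170, 250] -> 250

130; 220; -40; 250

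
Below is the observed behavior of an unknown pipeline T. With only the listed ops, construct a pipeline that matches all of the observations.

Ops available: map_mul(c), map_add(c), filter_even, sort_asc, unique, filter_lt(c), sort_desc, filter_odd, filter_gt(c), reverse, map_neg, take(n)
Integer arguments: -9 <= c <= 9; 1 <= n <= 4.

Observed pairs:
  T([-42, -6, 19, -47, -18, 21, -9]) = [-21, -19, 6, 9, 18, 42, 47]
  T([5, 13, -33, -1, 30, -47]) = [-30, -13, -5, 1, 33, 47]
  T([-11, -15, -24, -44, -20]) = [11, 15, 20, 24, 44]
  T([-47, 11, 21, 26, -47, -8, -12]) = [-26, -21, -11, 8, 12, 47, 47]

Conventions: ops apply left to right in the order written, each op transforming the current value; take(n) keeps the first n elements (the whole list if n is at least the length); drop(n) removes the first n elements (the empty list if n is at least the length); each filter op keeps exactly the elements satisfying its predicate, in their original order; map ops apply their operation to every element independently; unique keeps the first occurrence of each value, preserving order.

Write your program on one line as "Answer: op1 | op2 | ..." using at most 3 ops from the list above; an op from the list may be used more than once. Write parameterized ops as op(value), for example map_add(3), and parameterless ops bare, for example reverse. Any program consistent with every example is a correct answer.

sort_desc | map_mul(-1)

Check, running the answer program on each example:
  [-42, -6, 19, -47, -18, 21, -9] -> [21, 19, -6, -9, -18, -42, -47] -> [-21, -19, 6, 9, 18, 42, 47]
  [5, 13, -33, -1, 30, -47] -> [30, 13, 5, -1, -33, -47] -> [-30, -13, -5, 1, 33, 47]
  [-11, -15, -24, -44, -20] -> [-11, -15, -20, -24, -44] -> [11, 15, 20, 24, 44]
  [-47, 11, 21, 26, -47, -8, -12] -> [26, 21, 11, -8, -12, -47, -47] -> [-26, -21, -11, 8, 12, 47, 47]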